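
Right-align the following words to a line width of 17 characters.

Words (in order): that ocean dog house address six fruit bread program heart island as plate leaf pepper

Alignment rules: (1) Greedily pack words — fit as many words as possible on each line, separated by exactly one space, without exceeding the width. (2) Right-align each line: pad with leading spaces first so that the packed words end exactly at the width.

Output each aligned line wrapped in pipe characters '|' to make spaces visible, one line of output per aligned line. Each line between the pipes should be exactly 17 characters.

Line 1: ['that', 'ocean', 'dog'] (min_width=14, slack=3)
Line 2: ['house', 'address', 'six'] (min_width=17, slack=0)
Line 3: ['fruit', 'bread'] (min_width=11, slack=6)
Line 4: ['program', 'heart'] (min_width=13, slack=4)
Line 5: ['island', 'as', 'plate'] (min_width=15, slack=2)
Line 6: ['leaf', 'pepper'] (min_width=11, slack=6)

Answer: |   that ocean dog|
|house address six|
|      fruit bread|
|    program heart|
|  island as plate|
|      leaf pepper|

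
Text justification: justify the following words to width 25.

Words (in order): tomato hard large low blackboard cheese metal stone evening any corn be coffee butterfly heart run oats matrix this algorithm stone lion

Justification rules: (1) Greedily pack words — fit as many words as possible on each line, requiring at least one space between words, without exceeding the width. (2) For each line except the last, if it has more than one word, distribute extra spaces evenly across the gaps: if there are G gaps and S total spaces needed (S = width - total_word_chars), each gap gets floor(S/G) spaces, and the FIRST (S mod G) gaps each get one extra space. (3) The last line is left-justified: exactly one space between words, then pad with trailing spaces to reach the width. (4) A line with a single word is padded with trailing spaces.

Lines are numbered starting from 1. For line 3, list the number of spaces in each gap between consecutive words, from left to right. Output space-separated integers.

Answer: 1 1 1 1

Derivation:
Line 1: ['tomato', 'hard', 'large', 'low'] (min_width=21, slack=4)
Line 2: ['blackboard', 'cheese', 'metal'] (min_width=23, slack=2)
Line 3: ['stone', 'evening', 'any', 'corn', 'be'] (min_width=25, slack=0)
Line 4: ['coffee', 'butterfly', 'heart'] (min_width=22, slack=3)
Line 5: ['run', 'oats', 'matrix', 'this'] (min_width=20, slack=5)
Line 6: ['algorithm', 'stone', 'lion'] (min_width=20, slack=5)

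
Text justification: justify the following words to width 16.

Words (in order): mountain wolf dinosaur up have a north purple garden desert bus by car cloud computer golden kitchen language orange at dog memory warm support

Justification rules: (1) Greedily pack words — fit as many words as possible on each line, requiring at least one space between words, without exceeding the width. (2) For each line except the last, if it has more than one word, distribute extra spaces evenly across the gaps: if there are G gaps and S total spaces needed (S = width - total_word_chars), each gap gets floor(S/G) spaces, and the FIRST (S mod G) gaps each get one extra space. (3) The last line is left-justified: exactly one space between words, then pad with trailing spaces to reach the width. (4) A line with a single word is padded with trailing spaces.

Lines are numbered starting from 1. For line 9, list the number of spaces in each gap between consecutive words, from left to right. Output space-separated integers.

Answer: 6

Derivation:
Line 1: ['mountain', 'wolf'] (min_width=13, slack=3)
Line 2: ['dinosaur', 'up', 'have'] (min_width=16, slack=0)
Line 3: ['a', 'north', 'purple'] (min_width=14, slack=2)
Line 4: ['garden', 'desert'] (min_width=13, slack=3)
Line 5: ['bus', 'by', 'car', 'cloud'] (min_width=16, slack=0)
Line 6: ['computer', 'golden'] (min_width=15, slack=1)
Line 7: ['kitchen', 'language'] (min_width=16, slack=0)
Line 8: ['orange', 'at', 'dog'] (min_width=13, slack=3)
Line 9: ['memory', 'warm'] (min_width=11, slack=5)
Line 10: ['support'] (min_width=7, slack=9)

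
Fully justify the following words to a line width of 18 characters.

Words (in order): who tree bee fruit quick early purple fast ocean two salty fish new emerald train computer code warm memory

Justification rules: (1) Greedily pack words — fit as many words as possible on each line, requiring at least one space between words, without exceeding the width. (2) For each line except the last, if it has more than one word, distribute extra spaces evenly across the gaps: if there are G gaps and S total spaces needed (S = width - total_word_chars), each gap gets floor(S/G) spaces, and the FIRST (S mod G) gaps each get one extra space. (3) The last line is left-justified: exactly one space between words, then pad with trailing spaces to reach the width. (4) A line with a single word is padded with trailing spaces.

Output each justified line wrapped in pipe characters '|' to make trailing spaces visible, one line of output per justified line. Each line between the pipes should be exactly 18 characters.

Line 1: ['who', 'tree', 'bee', 'fruit'] (min_width=18, slack=0)
Line 2: ['quick', 'early', 'purple'] (min_width=18, slack=0)
Line 3: ['fast', 'ocean', 'two'] (min_width=14, slack=4)
Line 4: ['salty', 'fish', 'new'] (min_width=14, slack=4)
Line 5: ['emerald', 'train'] (min_width=13, slack=5)
Line 6: ['computer', 'code', 'warm'] (min_width=18, slack=0)
Line 7: ['memory'] (min_width=6, slack=12)

Answer: |who tree bee fruit|
|quick early purple|
|fast   ocean   two|
|salty   fish   new|
|emerald      train|
|computer code warm|
|memory            |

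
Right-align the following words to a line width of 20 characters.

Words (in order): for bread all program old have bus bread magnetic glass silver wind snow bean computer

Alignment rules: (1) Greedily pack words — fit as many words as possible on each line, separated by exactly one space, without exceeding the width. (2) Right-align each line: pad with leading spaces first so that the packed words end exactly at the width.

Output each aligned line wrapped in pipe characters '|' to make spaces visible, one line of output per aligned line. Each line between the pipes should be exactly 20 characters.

Answer: |       for bread all|
|program old have bus|
|bread magnetic glass|
|    silver wind snow|
|       bean computer|

Derivation:
Line 1: ['for', 'bread', 'all'] (min_width=13, slack=7)
Line 2: ['program', 'old', 'have', 'bus'] (min_width=20, slack=0)
Line 3: ['bread', 'magnetic', 'glass'] (min_width=20, slack=0)
Line 4: ['silver', 'wind', 'snow'] (min_width=16, slack=4)
Line 5: ['bean', 'computer'] (min_width=13, slack=7)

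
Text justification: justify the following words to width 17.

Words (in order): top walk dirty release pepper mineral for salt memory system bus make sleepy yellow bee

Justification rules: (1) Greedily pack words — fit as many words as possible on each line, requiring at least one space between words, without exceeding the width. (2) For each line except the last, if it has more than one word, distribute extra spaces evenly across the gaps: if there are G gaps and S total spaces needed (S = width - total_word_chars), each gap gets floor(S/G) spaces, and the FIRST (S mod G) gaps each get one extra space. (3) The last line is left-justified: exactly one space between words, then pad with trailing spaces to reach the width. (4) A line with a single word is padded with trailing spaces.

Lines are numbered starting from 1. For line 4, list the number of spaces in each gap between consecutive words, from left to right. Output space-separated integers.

Line 1: ['top', 'walk', 'dirty'] (min_width=14, slack=3)
Line 2: ['release', 'pepper'] (min_width=14, slack=3)
Line 3: ['mineral', 'for', 'salt'] (min_width=16, slack=1)
Line 4: ['memory', 'system', 'bus'] (min_width=17, slack=0)
Line 5: ['make', 'sleepy'] (min_width=11, slack=6)
Line 6: ['yellow', 'bee'] (min_width=10, slack=7)

Answer: 1 1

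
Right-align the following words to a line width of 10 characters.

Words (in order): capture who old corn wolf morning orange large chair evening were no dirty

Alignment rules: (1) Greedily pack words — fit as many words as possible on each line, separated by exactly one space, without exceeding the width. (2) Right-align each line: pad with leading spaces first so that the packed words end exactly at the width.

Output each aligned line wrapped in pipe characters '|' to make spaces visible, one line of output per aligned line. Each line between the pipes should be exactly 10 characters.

Line 1: ['capture'] (min_width=7, slack=3)
Line 2: ['who', 'old'] (min_width=7, slack=3)
Line 3: ['corn', 'wolf'] (min_width=9, slack=1)
Line 4: ['morning'] (min_width=7, slack=3)
Line 5: ['orange'] (min_width=6, slack=4)
Line 6: ['large'] (min_width=5, slack=5)
Line 7: ['chair'] (min_width=5, slack=5)
Line 8: ['evening'] (min_width=7, slack=3)
Line 9: ['were', 'no'] (min_width=7, slack=3)
Line 10: ['dirty'] (min_width=5, slack=5)

Answer: |   capture|
|   who old|
| corn wolf|
|   morning|
|    orange|
|     large|
|     chair|
|   evening|
|   were no|
|     dirty|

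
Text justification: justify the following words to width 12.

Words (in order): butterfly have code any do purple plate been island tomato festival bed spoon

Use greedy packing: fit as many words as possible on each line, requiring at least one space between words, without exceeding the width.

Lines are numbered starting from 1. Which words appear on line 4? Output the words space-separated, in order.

Line 1: ['butterfly'] (min_width=9, slack=3)
Line 2: ['have', 'code'] (min_width=9, slack=3)
Line 3: ['any', 'do'] (min_width=6, slack=6)
Line 4: ['purple', 'plate'] (min_width=12, slack=0)
Line 5: ['been', 'island'] (min_width=11, slack=1)
Line 6: ['tomato'] (min_width=6, slack=6)
Line 7: ['festival', 'bed'] (min_width=12, slack=0)
Line 8: ['spoon'] (min_width=5, slack=7)

Answer: purple plate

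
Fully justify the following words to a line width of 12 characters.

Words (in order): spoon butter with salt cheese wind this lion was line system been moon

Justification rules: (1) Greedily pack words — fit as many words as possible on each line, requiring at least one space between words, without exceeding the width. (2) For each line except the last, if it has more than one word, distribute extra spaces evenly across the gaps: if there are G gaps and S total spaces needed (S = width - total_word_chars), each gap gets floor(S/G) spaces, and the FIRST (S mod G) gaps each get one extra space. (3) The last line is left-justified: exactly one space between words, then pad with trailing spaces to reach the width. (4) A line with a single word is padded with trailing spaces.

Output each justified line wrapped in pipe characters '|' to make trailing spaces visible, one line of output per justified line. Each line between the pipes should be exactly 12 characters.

Answer: |spoon butter|
|with    salt|
|cheese  wind|
|this    lion|
|was     line|
|system  been|
|moon        |

Derivation:
Line 1: ['spoon', 'butter'] (min_width=12, slack=0)
Line 2: ['with', 'salt'] (min_width=9, slack=3)
Line 3: ['cheese', 'wind'] (min_width=11, slack=1)
Line 4: ['this', 'lion'] (min_width=9, slack=3)
Line 5: ['was', 'line'] (min_width=8, slack=4)
Line 6: ['system', 'been'] (min_width=11, slack=1)
Line 7: ['moon'] (min_width=4, slack=8)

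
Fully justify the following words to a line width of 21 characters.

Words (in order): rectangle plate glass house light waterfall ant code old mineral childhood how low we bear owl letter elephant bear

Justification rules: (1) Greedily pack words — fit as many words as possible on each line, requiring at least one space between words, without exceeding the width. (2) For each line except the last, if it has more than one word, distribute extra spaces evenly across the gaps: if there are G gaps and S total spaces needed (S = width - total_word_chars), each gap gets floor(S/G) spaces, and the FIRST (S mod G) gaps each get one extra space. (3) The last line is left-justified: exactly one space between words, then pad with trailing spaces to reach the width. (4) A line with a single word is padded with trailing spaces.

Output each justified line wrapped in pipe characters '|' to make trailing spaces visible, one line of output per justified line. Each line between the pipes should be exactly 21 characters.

Answer: |rectangle plate glass|
|house light waterfall|
|ant  code old mineral|
|childhood  how low we|
|bear    owl    letter|
|elephant bear        |

Derivation:
Line 1: ['rectangle', 'plate', 'glass'] (min_width=21, slack=0)
Line 2: ['house', 'light', 'waterfall'] (min_width=21, slack=0)
Line 3: ['ant', 'code', 'old', 'mineral'] (min_width=20, slack=1)
Line 4: ['childhood', 'how', 'low', 'we'] (min_width=20, slack=1)
Line 5: ['bear', 'owl', 'letter'] (min_width=15, slack=6)
Line 6: ['elephant', 'bear'] (min_width=13, slack=8)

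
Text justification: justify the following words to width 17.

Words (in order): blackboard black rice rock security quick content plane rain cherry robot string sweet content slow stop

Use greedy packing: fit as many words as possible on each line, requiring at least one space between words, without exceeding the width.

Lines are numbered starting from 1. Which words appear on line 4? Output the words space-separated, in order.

Answer: content plane

Derivation:
Line 1: ['blackboard', 'black'] (min_width=16, slack=1)
Line 2: ['rice', 'rock'] (min_width=9, slack=8)
Line 3: ['security', 'quick'] (min_width=14, slack=3)
Line 4: ['content', 'plane'] (min_width=13, slack=4)
Line 5: ['rain', 'cherry', 'robot'] (min_width=17, slack=0)
Line 6: ['string', 'sweet'] (min_width=12, slack=5)
Line 7: ['content', 'slow', 'stop'] (min_width=17, slack=0)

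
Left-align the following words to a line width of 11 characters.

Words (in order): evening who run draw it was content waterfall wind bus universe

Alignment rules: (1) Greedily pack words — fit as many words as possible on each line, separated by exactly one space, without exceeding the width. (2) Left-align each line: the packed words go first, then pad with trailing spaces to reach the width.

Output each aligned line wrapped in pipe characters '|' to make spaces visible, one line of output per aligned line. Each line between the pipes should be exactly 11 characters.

Answer: |evening who|
|run draw it|
|was content|
|waterfall  |
|wind bus   |
|universe   |

Derivation:
Line 1: ['evening', 'who'] (min_width=11, slack=0)
Line 2: ['run', 'draw', 'it'] (min_width=11, slack=0)
Line 3: ['was', 'content'] (min_width=11, slack=0)
Line 4: ['waterfall'] (min_width=9, slack=2)
Line 5: ['wind', 'bus'] (min_width=8, slack=3)
Line 6: ['universe'] (min_width=8, slack=3)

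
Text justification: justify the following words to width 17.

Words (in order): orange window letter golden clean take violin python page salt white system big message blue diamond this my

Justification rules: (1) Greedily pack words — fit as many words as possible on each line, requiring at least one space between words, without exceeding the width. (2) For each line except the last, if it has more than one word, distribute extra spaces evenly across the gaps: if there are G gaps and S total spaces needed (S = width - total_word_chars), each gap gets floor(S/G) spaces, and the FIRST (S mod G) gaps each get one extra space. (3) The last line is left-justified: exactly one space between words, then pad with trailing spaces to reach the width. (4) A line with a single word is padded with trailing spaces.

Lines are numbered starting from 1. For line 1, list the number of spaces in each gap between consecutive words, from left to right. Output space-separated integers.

Line 1: ['orange', 'window'] (min_width=13, slack=4)
Line 2: ['letter', 'golden'] (min_width=13, slack=4)
Line 3: ['clean', 'take', 'violin'] (min_width=17, slack=0)
Line 4: ['python', 'page', 'salt'] (min_width=16, slack=1)
Line 5: ['white', 'system', 'big'] (min_width=16, slack=1)
Line 6: ['message', 'blue'] (min_width=12, slack=5)
Line 7: ['diamond', 'this', 'my'] (min_width=15, slack=2)

Answer: 5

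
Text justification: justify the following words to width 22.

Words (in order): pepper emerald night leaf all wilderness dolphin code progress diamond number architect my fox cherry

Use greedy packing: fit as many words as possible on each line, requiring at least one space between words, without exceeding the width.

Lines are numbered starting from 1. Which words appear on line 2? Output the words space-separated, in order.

Line 1: ['pepper', 'emerald', 'night'] (min_width=20, slack=2)
Line 2: ['leaf', 'all', 'wilderness'] (min_width=19, slack=3)
Line 3: ['dolphin', 'code', 'progress'] (min_width=21, slack=1)
Line 4: ['diamond', 'number'] (min_width=14, slack=8)
Line 5: ['architect', 'my', 'fox'] (min_width=16, slack=6)
Line 6: ['cherry'] (min_width=6, slack=16)

Answer: leaf all wilderness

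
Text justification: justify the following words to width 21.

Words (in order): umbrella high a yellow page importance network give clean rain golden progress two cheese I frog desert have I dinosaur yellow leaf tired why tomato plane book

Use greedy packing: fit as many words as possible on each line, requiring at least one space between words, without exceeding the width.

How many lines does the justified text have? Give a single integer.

Answer: 9

Derivation:
Line 1: ['umbrella', 'high', 'a'] (min_width=15, slack=6)
Line 2: ['yellow', 'page'] (min_width=11, slack=10)
Line 3: ['importance', 'network'] (min_width=18, slack=3)
Line 4: ['give', 'clean', 'rain'] (min_width=15, slack=6)
Line 5: ['golden', 'progress', 'two'] (min_width=19, slack=2)
Line 6: ['cheese', 'I', 'frog', 'desert'] (min_width=20, slack=1)
Line 7: ['have', 'I', 'dinosaur'] (min_width=15, slack=6)
Line 8: ['yellow', 'leaf', 'tired', 'why'] (min_width=21, slack=0)
Line 9: ['tomato', 'plane', 'book'] (min_width=17, slack=4)
Total lines: 9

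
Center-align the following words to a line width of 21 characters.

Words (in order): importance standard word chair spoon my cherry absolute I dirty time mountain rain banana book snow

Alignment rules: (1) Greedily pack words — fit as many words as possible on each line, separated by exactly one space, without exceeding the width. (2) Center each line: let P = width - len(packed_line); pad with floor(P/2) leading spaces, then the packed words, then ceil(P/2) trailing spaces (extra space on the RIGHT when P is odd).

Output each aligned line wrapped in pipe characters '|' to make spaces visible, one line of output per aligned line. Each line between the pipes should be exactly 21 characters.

Line 1: ['importance', 'standard'] (min_width=19, slack=2)
Line 2: ['word', 'chair', 'spoon', 'my'] (min_width=19, slack=2)
Line 3: ['cherry', 'absolute', 'I'] (min_width=17, slack=4)
Line 4: ['dirty', 'time', 'mountain'] (min_width=19, slack=2)
Line 5: ['rain', 'banana', 'book', 'snow'] (min_width=21, slack=0)

Answer: | importance standard |
| word chair spoon my |
|  cherry absolute I  |
| dirty time mountain |
|rain banana book snow|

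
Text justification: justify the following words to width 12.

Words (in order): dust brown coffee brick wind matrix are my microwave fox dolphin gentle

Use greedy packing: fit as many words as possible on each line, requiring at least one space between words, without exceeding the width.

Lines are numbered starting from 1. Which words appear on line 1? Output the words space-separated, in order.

Line 1: ['dust', 'brown'] (min_width=10, slack=2)
Line 2: ['coffee', 'brick'] (min_width=12, slack=0)
Line 3: ['wind', 'matrix'] (min_width=11, slack=1)
Line 4: ['are', 'my'] (min_width=6, slack=6)
Line 5: ['microwave'] (min_width=9, slack=3)
Line 6: ['fox', 'dolphin'] (min_width=11, slack=1)
Line 7: ['gentle'] (min_width=6, slack=6)

Answer: dust brown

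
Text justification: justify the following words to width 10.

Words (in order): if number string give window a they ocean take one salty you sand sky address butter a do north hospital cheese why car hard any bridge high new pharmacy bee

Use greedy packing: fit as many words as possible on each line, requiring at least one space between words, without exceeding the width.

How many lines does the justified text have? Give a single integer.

Answer: 18

Derivation:
Line 1: ['if', 'number'] (min_width=9, slack=1)
Line 2: ['string'] (min_width=6, slack=4)
Line 3: ['give'] (min_width=4, slack=6)
Line 4: ['window', 'a'] (min_width=8, slack=2)
Line 5: ['they', 'ocean'] (min_width=10, slack=0)
Line 6: ['take', 'one'] (min_width=8, slack=2)
Line 7: ['salty', 'you'] (min_width=9, slack=1)
Line 8: ['sand', 'sky'] (min_width=8, slack=2)
Line 9: ['address'] (min_width=7, slack=3)
Line 10: ['butter', 'a'] (min_width=8, slack=2)
Line 11: ['do', 'north'] (min_width=8, slack=2)
Line 12: ['hospital'] (min_width=8, slack=2)
Line 13: ['cheese', 'why'] (min_width=10, slack=0)
Line 14: ['car', 'hard'] (min_width=8, slack=2)
Line 15: ['any', 'bridge'] (min_width=10, slack=0)
Line 16: ['high', 'new'] (min_width=8, slack=2)
Line 17: ['pharmacy'] (min_width=8, slack=2)
Line 18: ['bee'] (min_width=3, slack=7)
Total lines: 18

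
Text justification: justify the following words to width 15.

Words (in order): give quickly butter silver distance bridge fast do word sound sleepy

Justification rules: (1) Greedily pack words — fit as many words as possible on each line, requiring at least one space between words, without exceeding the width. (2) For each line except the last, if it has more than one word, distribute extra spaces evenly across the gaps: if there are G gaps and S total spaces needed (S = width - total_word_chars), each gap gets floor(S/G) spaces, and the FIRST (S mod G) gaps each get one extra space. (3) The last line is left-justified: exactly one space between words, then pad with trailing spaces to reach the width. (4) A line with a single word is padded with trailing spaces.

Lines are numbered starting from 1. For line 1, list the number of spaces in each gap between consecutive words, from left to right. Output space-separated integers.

Line 1: ['give', 'quickly'] (min_width=12, slack=3)
Line 2: ['butter', 'silver'] (min_width=13, slack=2)
Line 3: ['distance', 'bridge'] (min_width=15, slack=0)
Line 4: ['fast', 'do', 'word'] (min_width=12, slack=3)
Line 5: ['sound', 'sleepy'] (min_width=12, slack=3)

Answer: 4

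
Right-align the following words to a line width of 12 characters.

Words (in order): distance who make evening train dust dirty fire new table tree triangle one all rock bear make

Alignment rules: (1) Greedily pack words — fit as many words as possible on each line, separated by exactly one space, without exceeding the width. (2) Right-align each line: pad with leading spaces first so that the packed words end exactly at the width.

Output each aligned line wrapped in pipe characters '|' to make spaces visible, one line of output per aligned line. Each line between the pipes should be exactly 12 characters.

Line 1: ['distance', 'who'] (min_width=12, slack=0)
Line 2: ['make', 'evening'] (min_width=12, slack=0)
Line 3: ['train', 'dust'] (min_width=10, slack=2)
Line 4: ['dirty', 'fire'] (min_width=10, slack=2)
Line 5: ['new', 'table'] (min_width=9, slack=3)
Line 6: ['tree'] (min_width=4, slack=8)
Line 7: ['triangle', 'one'] (min_width=12, slack=0)
Line 8: ['all', 'rock'] (min_width=8, slack=4)
Line 9: ['bear', 'make'] (min_width=9, slack=3)

Answer: |distance who|
|make evening|
|  train dust|
|  dirty fire|
|   new table|
|        tree|
|triangle one|
|    all rock|
|   bear make|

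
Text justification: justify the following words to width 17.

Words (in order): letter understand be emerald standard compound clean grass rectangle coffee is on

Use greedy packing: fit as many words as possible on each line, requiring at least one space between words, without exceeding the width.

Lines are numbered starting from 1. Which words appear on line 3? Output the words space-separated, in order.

Line 1: ['letter', 'understand'] (min_width=17, slack=0)
Line 2: ['be', 'emerald'] (min_width=10, slack=7)
Line 3: ['standard', 'compound'] (min_width=17, slack=0)
Line 4: ['clean', 'grass'] (min_width=11, slack=6)
Line 5: ['rectangle', 'coffee'] (min_width=16, slack=1)
Line 6: ['is', 'on'] (min_width=5, slack=12)

Answer: standard compound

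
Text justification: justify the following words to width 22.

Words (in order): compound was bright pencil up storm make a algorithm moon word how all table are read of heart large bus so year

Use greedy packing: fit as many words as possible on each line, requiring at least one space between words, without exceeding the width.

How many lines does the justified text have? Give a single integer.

Line 1: ['compound', 'was', 'bright'] (min_width=19, slack=3)
Line 2: ['pencil', 'up', 'storm', 'make', 'a'] (min_width=22, slack=0)
Line 3: ['algorithm', 'moon', 'word'] (min_width=19, slack=3)
Line 4: ['how', 'all', 'table', 'are', 'read'] (min_width=22, slack=0)
Line 5: ['of', 'heart', 'large', 'bus', 'so'] (min_width=21, slack=1)
Line 6: ['year'] (min_width=4, slack=18)
Total lines: 6

Answer: 6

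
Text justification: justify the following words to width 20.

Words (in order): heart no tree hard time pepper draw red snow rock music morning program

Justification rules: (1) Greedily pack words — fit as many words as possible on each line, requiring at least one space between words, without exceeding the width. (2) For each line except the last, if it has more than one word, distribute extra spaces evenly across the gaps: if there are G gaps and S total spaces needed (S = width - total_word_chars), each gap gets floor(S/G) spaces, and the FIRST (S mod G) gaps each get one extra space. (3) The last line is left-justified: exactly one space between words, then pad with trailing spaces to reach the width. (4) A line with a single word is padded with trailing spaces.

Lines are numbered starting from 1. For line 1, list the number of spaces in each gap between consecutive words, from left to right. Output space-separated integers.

Answer: 2 2 1

Derivation:
Line 1: ['heart', 'no', 'tree', 'hard'] (min_width=18, slack=2)
Line 2: ['time', 'pepper', 'draw', 'red'] (min_width=20, slack=0)
Line 3: ['snow', 'rock', 'music'] (min_width=15, slack=5)
Line 4: ['morning', 'program'] (min_width=15, slack=5)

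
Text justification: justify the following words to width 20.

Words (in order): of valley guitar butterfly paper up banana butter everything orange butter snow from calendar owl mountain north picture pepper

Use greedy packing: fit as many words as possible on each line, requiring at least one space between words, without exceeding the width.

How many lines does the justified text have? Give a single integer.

Answer: 8

Derivation:
Line 1: ['of', 'valley', 'guitar'] (min_width=16, slack=4)
Line 2: ['butterfly', 'paper', 'up'] (min_width=18, slack=2)
Line 3: ['banana', 'butter'] (min_width=13, slack=7)
Line 4: ['everything', 'orange'] (min_width=17, slack=3)
Line 5: ['butter', 'snow', 'from'] (min_width=16, slack=4)
Line 6: ['calendar', 'owl'] (min_width=12, slack=8)
Line 7: ['mountain', 'north'] (min_width=14, slack=6)
Line 8: ['picture', 'pepper'] (min_width=14, slack=6)
Total lines: 8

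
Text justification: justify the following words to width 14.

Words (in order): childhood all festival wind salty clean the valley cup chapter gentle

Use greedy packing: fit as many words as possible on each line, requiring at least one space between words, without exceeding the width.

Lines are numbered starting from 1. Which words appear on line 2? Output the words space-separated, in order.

Line 1: ['childhood', 'all'] (min_width=13, slack=1)
Line 2: ['festival', 'wind'] (min_width=13, slack=1)
Line 3: ['salty', 'clean'] (min_width=11, slack=3)
Line 4: ['the', 'valley', 'cup'] (min_width=14, slack=0)
Line 5: ['chapter', 'gentle'] (min_width=14, slack=0)

Answer: festival wind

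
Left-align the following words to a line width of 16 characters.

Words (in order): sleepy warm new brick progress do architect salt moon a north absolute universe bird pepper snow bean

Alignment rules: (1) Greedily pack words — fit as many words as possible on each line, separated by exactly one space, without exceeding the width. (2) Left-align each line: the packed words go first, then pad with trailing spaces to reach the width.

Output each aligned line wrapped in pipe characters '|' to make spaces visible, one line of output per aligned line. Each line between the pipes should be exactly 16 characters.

Line 1: ['sleepy', 'warm', 'new'] (min_width=15, slack=1)
Line 2: ['brick', 'progress'] (min_width=14, slack=2)
Line 3: ['do', 'architect'] (min_width=12, slack=4)
Line 4: ['salt', 'moon', 'a'] (min_width=11, slack=5)
Line 5: ['north', 'absolute'] (min_width=14, slack=2)
Line 6: ['universe', 'bird'] (min_width=13, slack=3)
Line 7: ['pepper', 'snow', 'bean'] (min_width=16, slack=0)

Answer: |sleepy warm new |
|brick progress  |
|do architect    |
|salt moon a     |
|north absolute  |
|universe bird   |
|pepper snow bean|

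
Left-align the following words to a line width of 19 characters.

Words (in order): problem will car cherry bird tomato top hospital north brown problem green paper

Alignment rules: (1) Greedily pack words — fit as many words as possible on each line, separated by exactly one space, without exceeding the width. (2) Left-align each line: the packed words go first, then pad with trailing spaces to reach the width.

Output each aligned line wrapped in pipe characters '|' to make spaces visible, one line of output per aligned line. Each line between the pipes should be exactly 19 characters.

Line 1: ['problem', 'will', 'car'] (min_width=16, slack=3)
Line 2: ['cherry', 'bird', 'tomato'] (min_width=18, slack=1)
Line 3: ['top', 'hospital', 'north'] (min_width=18, slack=1)
Line 4: ['brown', 'problem', 'green'] (min_width=19, slack=0)
Line 5: ['paper'] (min_width=5, slack=14)

Answer: |problem will car   |
|cherry bird tomato |
|top hospital north |
|brown problem green|
|paper              |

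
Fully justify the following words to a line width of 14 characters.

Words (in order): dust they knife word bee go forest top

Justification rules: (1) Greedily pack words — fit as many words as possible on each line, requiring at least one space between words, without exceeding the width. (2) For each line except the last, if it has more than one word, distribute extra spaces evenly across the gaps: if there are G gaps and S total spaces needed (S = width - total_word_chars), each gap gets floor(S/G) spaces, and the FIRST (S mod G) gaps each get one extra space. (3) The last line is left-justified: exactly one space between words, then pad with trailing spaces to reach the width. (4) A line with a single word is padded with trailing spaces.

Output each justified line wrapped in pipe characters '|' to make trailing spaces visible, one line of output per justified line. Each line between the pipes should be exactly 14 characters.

Answer: |dust      they|
|knife word bee|
|go forest top |

Derivation:
Line 1: ['dust', 'they'] (min_width=9, slack=5)
Line 2: ['knife', 'word', 'bee'] (min_width=14, slack=0)
Line 3: ['go', 'forest', 'top'] (min_width=13, slack=1)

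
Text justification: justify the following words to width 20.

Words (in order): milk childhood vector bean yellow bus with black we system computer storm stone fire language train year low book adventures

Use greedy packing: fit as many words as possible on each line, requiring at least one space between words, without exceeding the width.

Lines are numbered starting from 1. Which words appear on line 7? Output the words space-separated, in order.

Line 1: ['milk', 'childhood'] (min_width=14, slack=6)
Line 2: ['vector', 'bean', 'yellow'] (min_width=18, slack=2)
Line 3: ['bus', 'with', 'black', 'we'] (min_width=17, slack=3)
Line 4: ['system', 'computer'] (min_width=15, slack=5)
Line 5: ['storm', 'stone', 'fire'] (min_width=16, slack=4)
Line 6: ['language', 'train', 'year'] (min_width=19, slack=1)
Line 7: ['low', 'book', 'adventures'] (min_width=19, slack=1)

Answer: low book adventures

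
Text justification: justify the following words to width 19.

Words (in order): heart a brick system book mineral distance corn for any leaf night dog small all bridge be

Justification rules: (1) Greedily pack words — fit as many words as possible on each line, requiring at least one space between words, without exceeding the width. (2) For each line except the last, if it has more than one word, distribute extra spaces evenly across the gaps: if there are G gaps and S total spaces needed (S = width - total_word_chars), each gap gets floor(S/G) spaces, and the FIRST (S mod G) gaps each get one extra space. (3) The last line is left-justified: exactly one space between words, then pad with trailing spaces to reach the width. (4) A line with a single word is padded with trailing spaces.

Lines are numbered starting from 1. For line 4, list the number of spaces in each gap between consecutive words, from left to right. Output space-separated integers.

Answer: 2 1 1

Derivation:
Line 1: ['heart', 'a', 'brick'] (min_width=13, slack=6)
Line 2: ['system', 'book', 'mineral'] (min_width=19, slack=0)
Line 3: ['distance', 'corn', 'for'] (min_width=17, slack=2)
Line 4: ['any', 'leaf', 'night', 'dog'] (min_width=18, slack=1)
Line 5: ['small', 'all', 'bridge', 'be'] (min_width=19, slack=0)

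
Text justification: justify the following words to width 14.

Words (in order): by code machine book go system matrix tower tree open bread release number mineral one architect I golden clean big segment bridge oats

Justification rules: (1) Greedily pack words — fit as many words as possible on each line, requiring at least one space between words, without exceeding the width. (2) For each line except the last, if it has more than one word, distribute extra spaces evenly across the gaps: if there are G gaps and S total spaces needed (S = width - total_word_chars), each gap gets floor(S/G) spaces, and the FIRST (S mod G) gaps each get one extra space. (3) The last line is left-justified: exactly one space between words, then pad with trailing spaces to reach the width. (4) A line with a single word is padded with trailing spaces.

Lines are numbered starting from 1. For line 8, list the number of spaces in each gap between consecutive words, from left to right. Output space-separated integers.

Answer: 2

Derivation:
Line 1: ['by', 'code'] (min_width=7, slack=7)
Line 2: ['machine', 'book'] (min_width=12, slack=2)
Line 3: ['go', 'system'] (min_width=9, slack=5)
Line 4: ['matrix', 'tower'] (min_width=12, slack=2)
Line 5: ['tree', 'open'] (min_width=9, slack=5)
Line 6: ['bread', 'release'] (min_width=13, slack=1)
Line 7: ['number', 'mineral'] (min_width=14, slack=0)
Line 8: ['one', 'architect'] (min_width=13, slack=1)
Line 9: ['I', 'golden', 'clean'] (min_width=14, slack=0)
Line 10: ['big', 'segment'] (min_width=11, slack=3)
Line 11: ['bridge', 'oats'] (min_width=11, slack=3)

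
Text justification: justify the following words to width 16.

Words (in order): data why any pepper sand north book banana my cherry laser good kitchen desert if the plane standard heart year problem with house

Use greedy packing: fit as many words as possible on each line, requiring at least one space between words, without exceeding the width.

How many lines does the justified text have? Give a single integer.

Answer: 10

Derivation:
Line 1: ['data', 'why', 'any'] (min_width=12, slack=4)
Line 2: ['pepper', 'sand'] (min_width=11, slack=5)
Line 3: ['north', 'book'] (min_width=10, slack=6)
Line 4: ['banana', 'my', 'cherry'] (min_width=16, slack=0)
Line 5: ['laser', 'good'] (min_width=10, slack=6)
Line 6: ['kitchen', 'desert'] (min_width=14, slack=2)
Line 7: ['if', 'the', 'plane'] (min_width=12, slack=4)
Line 8: ['standard', 'heart'] (min_width=14, slack=2)
Line 9: ['year', 'problem'] (min_width=12, slack=4)
Line 10: ['with', 'house'] (min_width=10, slack=6)
Total lines: 10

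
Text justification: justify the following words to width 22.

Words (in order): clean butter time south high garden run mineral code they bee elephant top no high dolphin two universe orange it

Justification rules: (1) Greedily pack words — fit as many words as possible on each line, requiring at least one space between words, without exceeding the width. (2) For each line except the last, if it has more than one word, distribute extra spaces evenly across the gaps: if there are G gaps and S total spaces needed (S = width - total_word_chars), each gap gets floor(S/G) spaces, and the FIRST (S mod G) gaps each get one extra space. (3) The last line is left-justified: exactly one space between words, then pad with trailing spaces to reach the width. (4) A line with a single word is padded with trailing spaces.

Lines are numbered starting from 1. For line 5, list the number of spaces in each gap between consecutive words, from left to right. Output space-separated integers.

Answer: 2 2

Derivation:
Line 1: ['clean', 'butter', 'time'] (min_width=17, slack=5)
Line 2: ['south', 'high', 'garden', 'run'] (min_width=21, slack=1)
Line 3: ['mineral', 'code', 'they', 'bee'] (min_width=21, slack=1)
Line 4: ['elephant', 'top', 'no', 'high'] (min_width=20, slack=2)
Line 5: ['dolphin', 'two', 'universe'] (min_width=20, slack=2)
Line 6: ['orange', 'it'] (min_width=9, slack=13)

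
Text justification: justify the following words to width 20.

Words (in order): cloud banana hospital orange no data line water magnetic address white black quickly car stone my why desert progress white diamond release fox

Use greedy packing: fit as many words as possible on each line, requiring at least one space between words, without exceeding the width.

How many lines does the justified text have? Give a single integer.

Line 1: ['cloud', 'banana'] (min_width=12, slack=8)
Line 2: ['hospital', 'orange', 'no'] (min_width=18, slack=2)
Line 3: ['data', 'line', 'water'] (min_width=15, slack=5)
Line 4: ['magnetic', 'address'] (min_width=16, slack=4)
Line 5: ['white', 'black', 'quickly'] (min_width=19, slack=1)
Line 6: ['car', 'stone', 'my', 'why'] (min_width=16, slack=4)
Line 7: ['desert', 'progress'] (min_width=15, slack=5)
Line 8: ['white', 'diamond'] (min_width=13, slack=7)
Line 9: ['release', 'fox'] (min_width=11, slack=9)
Total lines: 9

Answer: 9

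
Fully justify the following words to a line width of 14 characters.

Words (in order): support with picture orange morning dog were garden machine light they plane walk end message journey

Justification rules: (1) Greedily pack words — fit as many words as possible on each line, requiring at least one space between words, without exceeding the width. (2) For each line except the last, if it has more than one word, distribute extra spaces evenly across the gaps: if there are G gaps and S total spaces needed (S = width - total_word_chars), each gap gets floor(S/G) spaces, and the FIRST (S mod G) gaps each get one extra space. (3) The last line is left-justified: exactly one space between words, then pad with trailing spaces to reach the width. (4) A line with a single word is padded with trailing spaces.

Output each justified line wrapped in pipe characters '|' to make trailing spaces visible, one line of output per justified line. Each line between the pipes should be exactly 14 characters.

Answer: |support   with|
|picture orange|
|morning    dog|
|were    garden|
|machine  light|
|they     plane|
|walk       end|
|message       |
|journey       |

Derivation:
Line 1: ['support', 'with'] (min_width=12, slack=2)
Line 2: ['picture', 'orange'] (min_width=14, slack=0)
Line 3: ['morning', 'dog'] (min_width=11, slack=3)
Line 4: ['were', 'garden'] (min_width=11, slack=3)
Line 5: ['machine', 'light'] (min_width=13, slack=1)
Line 6: ['they', 'plane'] (min_width=10, slack=4)
Line 7: ['walk', 'end'] (min_width=8, slack=6)
Line 8: ['message'] (min_width=7, slack=7)
Line 9: ['journey'] (min_width=7, slack=7)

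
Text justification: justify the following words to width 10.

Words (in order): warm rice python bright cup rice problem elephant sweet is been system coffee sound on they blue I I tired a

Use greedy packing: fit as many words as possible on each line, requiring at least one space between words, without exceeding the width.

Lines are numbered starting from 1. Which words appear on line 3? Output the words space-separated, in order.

Answer: bright cup

Derivation:
Line 1: ['warm', 'rice'] (min_width=9, slack=1)
Line 2: ['python'] (min_width=6, slack=4)
Line 3: ['bright', 'cup'] (min_width=10, slack=0)
Line 4: ['rice'] (min_width=4, slack=6)
Line 5: ['problem'] (min_width=7, slack=3)
Line 6: ['elephant'] (min_width=8, slack=2)
Line 7: ['sweet', 'is'] (min_width=8, slack=2)
Line 8: ['been'] (min_width=4, slack=6)
Line 9: ['system'] (min_width=6, slack=4)
Line 10: ['coffee'] (min_width=6, slack=4)
Line 11: ['sound', 'on'] (min_width=8, slack=2)
Line 12: ['they', 'blue'] (min_width=9, slack=1)
Line 13: ['I', 'I', 'tired'] (min_width=9, slack=1)
Line 14: ['a'] (min_width=1, slack=9)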